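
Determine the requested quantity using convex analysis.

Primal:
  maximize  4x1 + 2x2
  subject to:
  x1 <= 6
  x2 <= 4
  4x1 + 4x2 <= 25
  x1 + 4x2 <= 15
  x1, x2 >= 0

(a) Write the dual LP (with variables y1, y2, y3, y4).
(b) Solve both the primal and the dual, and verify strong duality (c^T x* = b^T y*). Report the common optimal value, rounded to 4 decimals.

The standard primal-dual pair for 'max c^T x s.t. A x <= b, x >= 0' is:
  Dual:  min b^T y  s.t.  A^T y >= c,  y >= 0.

So the dual LP is:
  minimize  6y1 + 4y2 + 25y3 + 15y4
  subject to:
    y1 + 4y3 + y4 >= 4
    y2 + 4y3 + 4y4 >= 2
    y1, y2, y3, y4 >= 0

Solving the primal: x* = (6, 0.25).
  primal value c^T x* = 24.5.
Solving the dual: y* = (2, 0, 0.5, 0).
  dual value b^T y* = 24.5.
Strong duality: c^T x* = b^T y*. Confirmed.

24.5


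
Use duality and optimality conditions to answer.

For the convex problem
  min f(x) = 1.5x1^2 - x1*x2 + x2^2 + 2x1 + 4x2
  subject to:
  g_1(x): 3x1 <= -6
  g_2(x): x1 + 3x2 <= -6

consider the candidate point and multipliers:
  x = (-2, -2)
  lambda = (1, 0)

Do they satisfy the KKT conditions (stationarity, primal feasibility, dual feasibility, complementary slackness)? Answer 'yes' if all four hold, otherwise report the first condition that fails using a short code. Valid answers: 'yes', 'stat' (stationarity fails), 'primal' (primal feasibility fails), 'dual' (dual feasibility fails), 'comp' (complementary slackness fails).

Gradient of f: grad f(x) = Q x + c = (-2, 2)
Constraint values g_i(x) = a_i^T x - b_i:
  g_1((-2, -2)) = 0
  g_2((-2, -2)) = -2
Stationarity residual: grad f(x) + sum_i lambda_i a_i = (1, 2)
  -> stationarity FAILS
Primal feasibility (all g_i <= 0): OK
Dual feasibility (all lambda_i >= 0): OK
Complementary slackness (lambda_i * g_i(x) = 0 for all i): OK

Verdict: the first failing condition is stationarity -> stat.

stat


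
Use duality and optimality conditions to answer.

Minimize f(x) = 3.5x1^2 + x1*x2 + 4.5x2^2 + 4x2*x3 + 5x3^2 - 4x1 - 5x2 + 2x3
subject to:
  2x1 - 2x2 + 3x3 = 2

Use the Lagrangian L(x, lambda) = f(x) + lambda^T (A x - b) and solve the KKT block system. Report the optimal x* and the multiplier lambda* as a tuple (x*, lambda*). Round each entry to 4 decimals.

Form the Lagrangian:
  L(x, lambda) = (1/2) x^T Q x + c^T x + lambda^T (A x - b)
Stationarity (grad_x L = 0): Q x + c + A^T lambda = 0.
Primal feasibility: A x = b.

This gives the KKT block system:
  [ Q   A^T ] [ x     ]   [-c ]
  [ A    0  ] [ lambda ] = [ b ]

Solving the linear system:
  x*      = (0.9155, 0.1145, 0.1327)
  lambda* = (-1.2616)
  f(x*)   = -0.7231

x* = (0.9155, 0.1145, 0.1327), lambda* = (-1.2616)


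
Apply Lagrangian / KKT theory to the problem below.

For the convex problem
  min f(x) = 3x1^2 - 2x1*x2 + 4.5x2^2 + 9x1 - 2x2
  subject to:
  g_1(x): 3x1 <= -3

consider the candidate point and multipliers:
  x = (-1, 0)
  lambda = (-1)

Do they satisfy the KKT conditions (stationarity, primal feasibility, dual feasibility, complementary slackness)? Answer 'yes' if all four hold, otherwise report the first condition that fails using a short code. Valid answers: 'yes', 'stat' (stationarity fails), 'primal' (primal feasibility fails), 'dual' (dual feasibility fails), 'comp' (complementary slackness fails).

Gradient of f: grad f(x) = Q x + c = (3, 0)
Constraint values g_i(x) = a_i^T x - b_i:
  g_1((-1, 0)) = 0
Stationarity residual: grad f(x) + sum_i lambda_i a_i = (0, 0)
  -> stationarity OK
Primal feasibility (all g_i <= 0): OK
Dual feasibility (all lambda_i >= 0): FAILS
Complementary slackness (lambda_i * g_i(x) = 0 for all i): OK

Verdict: the first failing condition is dual_feasibility -> dual.

dual


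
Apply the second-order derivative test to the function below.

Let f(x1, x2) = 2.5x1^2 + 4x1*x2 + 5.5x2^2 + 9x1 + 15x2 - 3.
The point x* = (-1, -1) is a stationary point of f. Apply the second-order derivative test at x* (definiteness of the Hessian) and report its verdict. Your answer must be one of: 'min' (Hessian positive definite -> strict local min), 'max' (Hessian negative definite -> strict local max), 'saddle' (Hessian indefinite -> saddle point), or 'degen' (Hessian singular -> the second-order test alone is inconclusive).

Compute the Hessian H = grad^2 f:
  H = [[5, 4], [4, 11]]
Verify stationarity: grad f(x*) = H x* + g = (0, 0).
Eigenvalues of H: 3, 13.
Both eigenvalues > 0, so H is positive definite -> x* is a strict local min.

min


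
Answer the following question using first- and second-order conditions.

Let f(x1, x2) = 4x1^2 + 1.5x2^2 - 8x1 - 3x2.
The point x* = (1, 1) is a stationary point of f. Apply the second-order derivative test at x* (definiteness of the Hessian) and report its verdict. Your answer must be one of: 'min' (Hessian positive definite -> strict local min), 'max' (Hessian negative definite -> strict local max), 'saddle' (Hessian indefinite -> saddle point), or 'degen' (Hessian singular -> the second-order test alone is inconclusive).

Compute the Hessian H = grad^2 f:
  H = [[8, 0], [0, 3]]
Verify stationarity: grad f(x*) = H x* + g = (0, 0).
Eigenvalues of H: 3, 8.
Both eigenvalues > 0, so H is positive definite -> x* is a strict local min.

min


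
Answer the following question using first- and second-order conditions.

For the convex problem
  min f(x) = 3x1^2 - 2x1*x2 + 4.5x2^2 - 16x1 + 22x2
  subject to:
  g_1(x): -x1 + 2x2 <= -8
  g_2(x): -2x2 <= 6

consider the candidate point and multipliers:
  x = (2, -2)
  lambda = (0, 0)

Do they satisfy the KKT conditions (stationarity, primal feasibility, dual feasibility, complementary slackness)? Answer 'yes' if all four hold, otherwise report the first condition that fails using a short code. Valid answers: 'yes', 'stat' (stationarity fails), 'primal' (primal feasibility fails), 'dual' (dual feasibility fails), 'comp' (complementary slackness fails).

Gradient of f: grad f(x) = Q x + c = (0, 0)
Constraint values g_i(x) = a_i^T x - b_i:
  g_1((2, -2)) = 2
  g_2((2, -2)) = -2
Stationarity residual: grad f(x) + sum_i lambda_i a_i = (0, 0)
  -> stationarity OK
Primal feasibility (all g_i <= 0): FAILS
Dual feasibility (all lambda_i >= 0): OK
Complementary slackness (lambda_i * g_i(x) = 0 for all i): OK

Verdict: the first failing condition is primal_feasibility -> primal.

primal


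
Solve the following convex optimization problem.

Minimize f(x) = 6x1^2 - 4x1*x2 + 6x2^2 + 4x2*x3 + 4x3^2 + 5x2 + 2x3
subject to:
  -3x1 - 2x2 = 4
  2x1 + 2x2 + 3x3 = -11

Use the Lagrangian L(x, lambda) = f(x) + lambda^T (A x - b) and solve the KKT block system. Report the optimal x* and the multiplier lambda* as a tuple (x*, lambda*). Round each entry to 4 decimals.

Form the Lagrangian:
  L(x, lambda) = (1/2) x^T Q x + c^T x + lambda^T (A x - b)
Stationarity (grad_x L = 0): Q x + c + A^T lambda = 0.
Primal feasibility: A x = b.

This gives the KKT block system:
  [ Q   A^T ] [ x     ]   [-c ]
  [ A    0  ] [ lambda ] = [ b ]

Solving the linear system:
  x*      = (-0.8828, -0.6758, -2.6276)
  lambda* = (2.1972, 7.2413)
  f(x*)   = 31.1157

x* = (-0.8828, -0.6758, -2.6276), lambda* = (2.1972, 7.2413)


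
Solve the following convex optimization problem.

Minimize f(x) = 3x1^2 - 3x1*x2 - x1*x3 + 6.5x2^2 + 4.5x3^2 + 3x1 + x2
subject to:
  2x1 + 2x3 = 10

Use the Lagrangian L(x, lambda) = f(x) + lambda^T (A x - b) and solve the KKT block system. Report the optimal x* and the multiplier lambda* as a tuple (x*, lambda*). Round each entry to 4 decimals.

Form the Lagrangian:
  L(x, lambda) = (1/2) x^T Q x + c^T x + lambda^T (A x - b)
Stationarity (grad_x L = 0): Q x + c + A^T lambda = 0.
Primal feasibility: A x = b.

This gives the KKT block system:
  [ Q   A^T ] [ x     ]   [-c ]
  [ A    0  ] [ lambda ] = [ b ]

Solving the linear system:
  x*      = (2.8679, 0.5849, 2.1321)
  lambda* = (-8.1604)
  f(x*)   = 45.3962

x* = (2.8679, 0.5849, 2.1321), lambda* = (-8.1604)


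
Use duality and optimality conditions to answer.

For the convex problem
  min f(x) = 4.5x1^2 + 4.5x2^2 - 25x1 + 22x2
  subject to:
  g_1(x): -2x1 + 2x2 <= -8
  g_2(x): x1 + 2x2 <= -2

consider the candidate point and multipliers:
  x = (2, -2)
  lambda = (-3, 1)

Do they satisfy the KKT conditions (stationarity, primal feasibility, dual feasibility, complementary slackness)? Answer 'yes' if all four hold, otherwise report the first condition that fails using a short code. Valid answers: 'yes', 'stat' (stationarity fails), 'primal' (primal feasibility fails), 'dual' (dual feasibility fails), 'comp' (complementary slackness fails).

Gradient of f: grad f(x) = Q x + c = (-7, 4)
Constraint values g_i(x) = a_i^T x - b_i:
  g_1((2, -2)) = 0
  g_2((2, -2)) = 0
Stationarity residual: grad f(x) + sum_i lambda_i a_i = (0, 0)
  -> stationarity OK
Primal feasibility (all g_i <= 0): OK
Dual feasibility (all lambda_i >= 0): FAILS
Complementary slackness (lambda_i * g_i(x) = 0 for all i): OK

Verdict: the first failing condition is dual_feasibility -> dual.

dual


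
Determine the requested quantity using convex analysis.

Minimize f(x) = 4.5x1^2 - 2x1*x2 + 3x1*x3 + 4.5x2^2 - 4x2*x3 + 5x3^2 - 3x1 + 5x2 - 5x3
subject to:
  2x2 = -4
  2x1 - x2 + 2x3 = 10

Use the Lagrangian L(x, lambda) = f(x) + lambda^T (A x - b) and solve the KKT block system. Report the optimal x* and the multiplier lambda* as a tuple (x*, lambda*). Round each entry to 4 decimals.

Form the Lagrangian:
  L(x, lambda) = (1/2) x^T Q x + c^T x + lambda^T (A x - b)
Stationarity (grad_x L = 0): Q x + c + A^T lambda = 0.
Primal feasibility: A x = b.

This gives the KKT block system:
  [ Q   A^T ] [ x     ]   [-c ]
  [ A    0  ] [ lambda ] = [ b ]

Solving the linear system:
  x*      = (2.3077, -2, 1.6923)
  lambda* = (5.4808, -13.4231)
  f(x*)   = 65.3846

x* = (2.3077, -2, 1.6923), lambda* = (5.4808, -13.4231)


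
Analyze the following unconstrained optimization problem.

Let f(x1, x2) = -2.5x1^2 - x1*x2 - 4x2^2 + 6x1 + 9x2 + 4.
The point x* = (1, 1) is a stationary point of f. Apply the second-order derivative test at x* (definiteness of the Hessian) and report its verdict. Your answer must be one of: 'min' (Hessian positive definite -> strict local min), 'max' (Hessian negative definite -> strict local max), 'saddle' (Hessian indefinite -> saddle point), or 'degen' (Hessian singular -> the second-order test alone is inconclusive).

Compute the Hessian H = grad^2 f:
  H = [[-5, -1], [-1, -8]]
Verify stationarity: grad f(x*) = H x* + g = (0, 0).
Eigenvalues of H: -8.3028, -4.6972.
Both eigenvalues < 0, so H is negative definite -> x* is a strict local max.

max


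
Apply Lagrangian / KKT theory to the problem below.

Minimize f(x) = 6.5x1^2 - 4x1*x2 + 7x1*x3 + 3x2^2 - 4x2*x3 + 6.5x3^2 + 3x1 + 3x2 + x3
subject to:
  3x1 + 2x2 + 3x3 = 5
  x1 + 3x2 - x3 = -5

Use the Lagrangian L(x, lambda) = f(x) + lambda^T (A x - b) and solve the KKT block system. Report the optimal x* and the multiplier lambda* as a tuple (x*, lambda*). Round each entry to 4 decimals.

Form the Lagrangian:
  L(x, lambda) = (1/2) x^T Q x + c^T x + lambda^T (A x - b)
Stationarity (grad_x L = 0): Q x + c + A^T lambda = 0.
Primal feasibility: A x = b.

This gives the KKT block system:
  [ Q   A^T ] [ x     ]   [-c ]
  [ A    0  ] [ lambda ] = [ b ]

Solving the linear system:
  x*      = (-0.5571, -0.6052, 2.6273)
  lambda* = (-8.374, 8.5532)
  f(x*)   = 41.8883

x* = (-0.5571, -0.6052, 2.6273), lambda* = (-8.374, 8.5532)


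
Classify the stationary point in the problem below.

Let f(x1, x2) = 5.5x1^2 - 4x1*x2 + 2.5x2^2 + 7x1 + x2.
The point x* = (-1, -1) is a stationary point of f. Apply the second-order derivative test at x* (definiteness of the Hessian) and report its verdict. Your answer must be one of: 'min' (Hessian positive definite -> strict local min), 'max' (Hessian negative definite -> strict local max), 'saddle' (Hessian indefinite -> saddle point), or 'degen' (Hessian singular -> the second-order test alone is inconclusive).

Compute the Hessian H = grad^2 f:
  H = [[11, -4], [-4, 5]]
Verify stationarity: grad f(x*) = H x* + g = (0, 0).
Eigenvalues of H: 3, 13.
Both eigenvalues > 0, so H is positive definite -> x* is a strict local min.

min


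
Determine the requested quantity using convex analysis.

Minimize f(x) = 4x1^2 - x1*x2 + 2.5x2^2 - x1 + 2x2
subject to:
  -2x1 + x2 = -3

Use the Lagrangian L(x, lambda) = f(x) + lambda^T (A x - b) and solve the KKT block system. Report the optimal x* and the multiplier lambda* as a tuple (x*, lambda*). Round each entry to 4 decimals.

Form the Lagrangian:
  L(x, lambda) = (1/2) x^T Q x + c^T x + lambda^T (A x - b)
Stationarity (grad_x L = 0): Q x + c + A^T lambda = 0.
Primal feasibility: A x = b.

This gives the KKT block system:
  [ Q   A^T ] [ x     ]   [-c ]
  [ A    0  ] [ lambda ] = [ b ]

Solving the linear system:
  x*      = (1, -1)
  lambda* = (4)
  f(x*)   = 4.5

x* = (1, -1), lambda* = (4)


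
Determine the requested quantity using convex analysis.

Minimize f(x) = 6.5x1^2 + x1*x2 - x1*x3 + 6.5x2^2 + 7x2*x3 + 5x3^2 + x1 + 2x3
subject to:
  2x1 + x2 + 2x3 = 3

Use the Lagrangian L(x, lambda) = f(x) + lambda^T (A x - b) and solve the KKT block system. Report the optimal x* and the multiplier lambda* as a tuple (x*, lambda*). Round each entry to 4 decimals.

Form the Lagrangian:
  L(x, lambda) = (1/2) x^T Q x + c^T x + lambda^T (A x - b)
Stationarity (grad_x L = 0): Q x + c + A^T lambda = 0.
Primal feasibility: A x = b.

This gives the KKT block system:
  [ Q   A^T ] [ x     ]   [-c ]
  [ A    0  ] [ lambda ] = [ b ]

Solving the linear system:
  x*      = (0.6961, -0.1943, 0.9011)
  lambda* = (-4.477)
  f(x*)   = 7.9647

x* = (0.6961, -0.1943, 0.9011), lambda* = (-4.477)


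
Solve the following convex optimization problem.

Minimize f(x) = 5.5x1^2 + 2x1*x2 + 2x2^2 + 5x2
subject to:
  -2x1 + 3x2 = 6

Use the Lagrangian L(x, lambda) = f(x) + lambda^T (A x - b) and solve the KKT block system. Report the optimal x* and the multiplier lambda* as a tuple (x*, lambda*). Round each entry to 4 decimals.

Form the Lagrangian:
  L(x, lambda) = (1/2) x^T Q x + c^T x + lambda^T (A x - b)
Stationarity (grad_x L = 0): Q x + c + A^T lambda = 0.
Primal feasibility: A x = b.

This gives the KKT block system:
  [ Q   A^T ] [ x     ]   [-c ]
  [ A    0  ] [ lambda ] = [ b ]

Solving the linear system:
  x*      = (-0.8201, 1.4532)
  lambda* = (-3.0576)
  f(x*)   = 12.8058

x* = (-0.8201, 1.4532), lambda* = (-3.0576)


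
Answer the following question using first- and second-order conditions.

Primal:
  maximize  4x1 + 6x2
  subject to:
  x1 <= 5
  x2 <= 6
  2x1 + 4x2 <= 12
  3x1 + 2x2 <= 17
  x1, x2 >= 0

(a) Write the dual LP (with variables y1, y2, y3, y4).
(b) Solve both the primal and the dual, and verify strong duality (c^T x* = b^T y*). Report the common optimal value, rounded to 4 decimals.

The standard primal-dual pair for 'max c^T x s.t. A x <= b, x >= 0' is:
  Dual:  min b^T y  s.t.  A^T y >= c,  y >= 0.

So the dual LP is:
  minimize  5y1 + 6y2 + 12y3 + 17y4
  subject to:
    y1 + 2y3 + 3y4 >= 4
    y2 + 4y3 + 2y4 >= 6
    y1, y2, y3, y4 >= 0

Solving the primal: x* = (5, 0.5).
  primal value c^T x* = 23.
Solving the dual: y* = (1, 0, 1.5, 0).
  dual value b^T y* = 23.
Strong duality: c^T x* = b^T y*. Confirmed.

23


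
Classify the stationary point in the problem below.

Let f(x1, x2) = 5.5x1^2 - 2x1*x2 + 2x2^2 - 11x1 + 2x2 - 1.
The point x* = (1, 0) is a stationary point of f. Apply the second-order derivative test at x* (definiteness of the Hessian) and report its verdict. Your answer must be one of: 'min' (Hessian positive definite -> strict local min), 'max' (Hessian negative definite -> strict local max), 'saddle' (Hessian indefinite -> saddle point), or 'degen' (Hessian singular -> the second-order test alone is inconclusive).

Compute the Hessian H = grad^2 f:
  H = [[11, -2], [-2, 4]]
Verify stationarity: grad f(x*) = H x* + g = (0, 0).
Eigenvalues of H: 3.4689, 11.5311.
Both eigenvalues > 0, so H is positive definite -> x* is a strict local min.

min


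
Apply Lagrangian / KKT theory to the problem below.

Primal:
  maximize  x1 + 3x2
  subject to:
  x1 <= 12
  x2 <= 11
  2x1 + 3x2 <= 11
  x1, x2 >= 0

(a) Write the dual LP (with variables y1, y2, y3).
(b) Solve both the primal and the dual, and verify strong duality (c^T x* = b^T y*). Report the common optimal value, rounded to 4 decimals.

The standard primal-dual pair for 'max c^T x s.t. A x <= b, x >= 0' is:
  Dual:  min b^T y  s.t.  A^T y >= c,  y >= 0.

So the dual LP is:
  minimize  12y1 + 11y2 + 11y3
  subject to:
    y1 + 2y3 >= 1
    y2 + 3y3 >= 3
    y1, y2, y3 >= 0

Solving the primal: x* = (0, 3.6667).
  primal value c^T x* = 11.
Solving the dual: y* = (0, 0, 1).
  dual value b^T y* = 11.
Strong duality: c^T x* = b^T y*. Confirmed.

11


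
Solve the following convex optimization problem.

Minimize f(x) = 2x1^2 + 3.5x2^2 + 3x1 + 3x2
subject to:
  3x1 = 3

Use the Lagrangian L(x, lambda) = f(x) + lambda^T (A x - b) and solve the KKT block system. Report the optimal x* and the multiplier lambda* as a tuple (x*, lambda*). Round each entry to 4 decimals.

Form the Lagrangian:
  L(x, lambda) = (1/2) x^T Q x + c^T x + lambda^T (A x - b)
Stationarity (grad_x L = 0): Q x + c + A^T lambda = 0.
Primal feasibility: A x = b.

This gives the KKT block system:
  [ Q   A^T ] [ x     ]   [-c ]
  [ A    0  ] [ lambda ] = [ b ]

Solving the linear system:
  x*      = (1, -0.4286)
  lambda* = (-2.3333)
  f(x*)   = 4.3571

x* = (1, -0.4286), lambda* = (-2.3333)


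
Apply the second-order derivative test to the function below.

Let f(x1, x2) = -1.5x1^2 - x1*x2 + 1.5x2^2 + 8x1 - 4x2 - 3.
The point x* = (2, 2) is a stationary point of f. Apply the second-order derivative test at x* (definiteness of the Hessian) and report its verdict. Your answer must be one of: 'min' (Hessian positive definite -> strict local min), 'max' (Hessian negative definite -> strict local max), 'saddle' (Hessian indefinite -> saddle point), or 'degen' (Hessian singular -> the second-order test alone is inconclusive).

Compute the Hessian H = grad^2 f:
  H = [[-3, -1], [-1, 3]]
Verify stationarity: grad f(x*) = H x* + g = (0, 0).
Eigenvalues of H: -3.1623, 3.1623.
Eigenvalues have mixed signs, so H is indefinite -> x* is a saddle point.

saddle


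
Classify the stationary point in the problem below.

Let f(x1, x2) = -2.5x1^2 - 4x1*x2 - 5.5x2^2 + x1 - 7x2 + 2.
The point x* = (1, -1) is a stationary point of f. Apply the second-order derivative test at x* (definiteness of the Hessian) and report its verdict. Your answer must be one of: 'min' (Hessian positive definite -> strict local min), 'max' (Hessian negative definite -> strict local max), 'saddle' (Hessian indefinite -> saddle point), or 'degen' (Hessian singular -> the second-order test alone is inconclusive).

Compute the Hessian H = grad^2 f:
  H = [[-5, -4], [-4, -11]]
Verify stationarity: grad f(x*) = H x* + g = (0, 0).
Eigenvalues of H: -13, -3.
Both eigenvalues < 0, so H is negative definite -> x* is a strict local max.

max


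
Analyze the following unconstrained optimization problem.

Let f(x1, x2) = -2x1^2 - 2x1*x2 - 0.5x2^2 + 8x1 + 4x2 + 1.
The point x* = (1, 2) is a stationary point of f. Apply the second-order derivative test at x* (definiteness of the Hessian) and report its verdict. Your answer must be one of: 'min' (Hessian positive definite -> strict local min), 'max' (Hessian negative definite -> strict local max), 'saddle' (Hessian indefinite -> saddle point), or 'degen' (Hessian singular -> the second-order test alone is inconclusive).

Compute the Hessian H = grad^2 f:
  H = [[-4, -2], [-2, -1]]
Verify stationarity: grad f(x*) = H x* + g = (0, 0).
Eigenvalues of H: -5, 0.
H has a zero eigenvalue (singular; negative semidefinite but not definite), so H is neither positive definite, negative definite, nor indefinite. The second-order test alone is inconclusive -> degen.
(Indeed, f is constant along the null direction of H through x*, so x* is not a strict local extremum.)

degen


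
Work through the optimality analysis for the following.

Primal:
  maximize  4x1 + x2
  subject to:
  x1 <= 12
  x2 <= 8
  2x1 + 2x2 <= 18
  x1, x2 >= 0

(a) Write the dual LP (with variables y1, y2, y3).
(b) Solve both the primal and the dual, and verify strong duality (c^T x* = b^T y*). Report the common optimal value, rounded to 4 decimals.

The standard primal-dual pair for 'max c^T x s.t. A x <= b, x >= 0' is:
  Dual:  min b^T y  s.t.  A^T y >= c,  y >= 0.

So the dual LP is:
  minimize  12y1 + 8y2 + 18y3
  subject to:
    y1 + 2y3 >= 4
    y2 + 2y3 >= 1
    y1, y2, y3 >= 0

Solving the primal: x* = (9, 0).
  primal value c^T x* = 36.
Solving the dual: y* = (0, 0, 2).
  dual value b^T y* = 36.
Strong duality: c^T x* = b^T y*. Confirmed.

36


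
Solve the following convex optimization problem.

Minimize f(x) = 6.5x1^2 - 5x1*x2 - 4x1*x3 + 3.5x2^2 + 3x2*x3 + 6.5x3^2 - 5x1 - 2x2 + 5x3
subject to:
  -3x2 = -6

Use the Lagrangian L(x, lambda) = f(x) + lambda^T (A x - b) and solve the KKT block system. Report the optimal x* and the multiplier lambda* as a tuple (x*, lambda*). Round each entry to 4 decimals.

Form the Lagrangian:
  L(x, lambda) = (1/2) x^T Q x + c^T x + lambda^T (A x - b)
Stationarity (grad_x L = 0): Q x + c + A^T lambda = 0.
Primal feasibility: A x = b.

This gives the KKT block system:
  [ Q   A^T ] [ x     ]   [-c ]
  [ A    0  ] [ lambda ] = [ b ]

Solving the linear system:
  x*      = (0.9869, 2, -0.5425)
  lambda* = (1.8126)
  f(x*)   = -0.3856

x* = (0.9869, 2, -0.5425), lambda* = (1.8126)


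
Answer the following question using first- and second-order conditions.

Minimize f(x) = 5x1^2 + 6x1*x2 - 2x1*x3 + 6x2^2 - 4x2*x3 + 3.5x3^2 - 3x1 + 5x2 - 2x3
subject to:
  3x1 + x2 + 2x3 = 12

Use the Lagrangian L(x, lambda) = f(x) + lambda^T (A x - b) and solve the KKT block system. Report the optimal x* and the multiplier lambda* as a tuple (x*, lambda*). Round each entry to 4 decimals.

Form the Lagrangian:
  L(x, lambda) = (1/2) x^T Q x + c^T x + lambda^T (A x - b)
Stationarity (grad_x L = 0): Q x + c + A^T lambda = 0.
Primal feasibility: A x = b.

This gives the KKT block system:
  [ Q   A^T ] [ x     ]   [-c ]
  [ A    0  ] [ lambda ] = [ b ]

Solving the linear system:
  x*      = (2.6876, -0.5662, 2.2516)
  lambda* = (-5.3254)
  f(x*)   = 24.2538

x* = (2.6876, -0.5662, 2.2516), lambda* = (-5.3254)


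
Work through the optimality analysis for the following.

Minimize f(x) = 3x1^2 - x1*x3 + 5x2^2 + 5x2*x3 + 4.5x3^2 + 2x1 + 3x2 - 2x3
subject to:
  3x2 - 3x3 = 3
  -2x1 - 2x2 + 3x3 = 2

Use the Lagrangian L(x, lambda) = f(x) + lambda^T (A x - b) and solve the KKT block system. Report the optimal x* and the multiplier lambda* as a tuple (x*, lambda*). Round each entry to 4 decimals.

Form the Lagrangian:
  L(x, lambda) = (1/2) x^T Q x + c^T x + lambda^T (A x - b)
Stationarity (grad_x L = 0): Q x + c + A^T lambda = 0.
Primal feasibility: A x = b.

This gives the KKT block system:
  [ Q   A^T ] [ x     ]   [-c ]
  [ A    0  ] [ lambda ] = [ b ]

Solving the linear system:
  x*      = (-2.2203, 0.5593, -0.4407)
  lambda* = (-5.7571, -5.4407)
  f(x*)   = 13.1356

x* = (-2.2203, 0.5593, -0.4407), lambda* = (-5.7571, -5.4407)


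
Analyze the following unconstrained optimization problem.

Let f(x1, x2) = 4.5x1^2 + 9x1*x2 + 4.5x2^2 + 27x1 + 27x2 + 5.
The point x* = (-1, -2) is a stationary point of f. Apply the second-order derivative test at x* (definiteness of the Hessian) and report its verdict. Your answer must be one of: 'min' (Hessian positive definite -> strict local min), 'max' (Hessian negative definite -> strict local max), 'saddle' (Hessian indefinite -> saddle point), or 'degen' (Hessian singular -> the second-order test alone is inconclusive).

Compute the Hessian H = grad^2 f:
  H = [[9, 9], [9, 9]]
Verify stationarity: grad f(x*) = H x* + g = (0, 0).
Eigenvalues of H: 0, 18.
H has a zero eigenvalue (singular; positive semidefinite but not definite), so H is neither positive definite, negative definite, nor indefinite. The second-order test alone is inconclusive -> degen.
(Indeed, f is constant along the null direction of H through x*, so x* is not a strict local extremum.)

degen


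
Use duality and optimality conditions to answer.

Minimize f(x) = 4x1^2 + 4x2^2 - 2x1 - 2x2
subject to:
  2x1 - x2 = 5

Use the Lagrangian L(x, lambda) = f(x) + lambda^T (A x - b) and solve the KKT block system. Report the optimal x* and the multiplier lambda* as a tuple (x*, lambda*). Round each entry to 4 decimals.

Form the Lagrangian:
  L(x, lambda) = (1/2) x^T Q x + c^T x + lambda^T (A x - b)
Stationarity (grad_x L = 0): Q x + c + A^T lambda = 0.
Primal feasibility: A x = b.

This gives the KKT block system:
  [ Q   A^T ] [ x     ]   [-c ]
  [ A    0  ] [ lambda ] = [ b ]

Solving the linear system:
  x*      = (2.15, -0.7)
  lambda* = (-7.6)
  f(x*)   = 17.55

x* = (2.15, -0.7), lambda* = (-7.6)


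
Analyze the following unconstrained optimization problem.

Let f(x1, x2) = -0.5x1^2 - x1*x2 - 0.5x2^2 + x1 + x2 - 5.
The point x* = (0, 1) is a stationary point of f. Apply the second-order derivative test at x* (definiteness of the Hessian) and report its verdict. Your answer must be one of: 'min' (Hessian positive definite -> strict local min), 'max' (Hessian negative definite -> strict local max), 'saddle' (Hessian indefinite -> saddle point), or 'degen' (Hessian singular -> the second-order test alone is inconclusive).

Compute the Hessian H = grad^2 f:
  H = [[-1, -1], [-1, -1]]
Verify stationarity: grad f(x*) = H x* + g = (0, 0).
Eigenvalues of H: -2, 0.
H has a zero eigenvalue (singular; negative semidefinite but not definite), so H is neither positive definite, negative definite, nor indefinite. The second-order test alone is inconclusive -> degen.
(Indeed, f is constant along the null direction of H through x*, so x* is not a strict local extremum.)

degen


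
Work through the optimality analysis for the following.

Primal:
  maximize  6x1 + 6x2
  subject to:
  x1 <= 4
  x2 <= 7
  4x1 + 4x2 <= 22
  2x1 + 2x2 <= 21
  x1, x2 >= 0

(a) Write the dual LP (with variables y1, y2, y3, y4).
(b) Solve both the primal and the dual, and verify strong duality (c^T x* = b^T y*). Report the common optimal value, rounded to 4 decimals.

The standard primal-dual pair for 'max c^T x s.t. A x <= b, x >= 0' is:
  Dual:  min b^T y  s.t.  A^T y >= c,  y >= 0.

So the dual LP is:
  minimize  4y1 + 7y2 + 22y3 + 21y4
  subject to:
    y1 + 4y3 + 2y4 >= 6
    y2 + 4y3 + 2y4 >= 6
    y1, y2, y3, y4 >= 0

Solving the primal: x* = (0, 5.5).
  primal value c^T x* = 33.
Solving the dual: y* = (0, 0, 1.5, 0).
  dual value b^T y* = 33.
Strong duality: c^T x* = b^T y*. Confirmed.

33


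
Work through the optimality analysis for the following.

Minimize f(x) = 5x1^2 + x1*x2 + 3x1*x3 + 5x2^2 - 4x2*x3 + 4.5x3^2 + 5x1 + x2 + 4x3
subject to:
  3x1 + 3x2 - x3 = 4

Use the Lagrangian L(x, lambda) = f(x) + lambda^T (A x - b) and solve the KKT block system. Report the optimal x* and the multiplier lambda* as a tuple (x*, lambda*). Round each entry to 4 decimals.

Form the Lagrangian:
  L(x, lambda) = (1/2) x^T Q x + c^T x + lambda^T (A x - b)
Stationarity (grad_x L = 0): Q x + c + A^T lambda = 0.
Primal feasibility: A x = b.

This gives the KKT block system:
  [ Q   A^T ] [ x     ]   [-c ]
  [ A    0  ] [ lambda ] = [ b ]

Solving the linear system:
  x*      = (0.6215, 0.4463, -0.7966)
  lambda* = (-3.0904)
  f(x*)   = 6.3644

x* = (0.6215, 0.4463, -0.7966), lambda* = (-3.0904)


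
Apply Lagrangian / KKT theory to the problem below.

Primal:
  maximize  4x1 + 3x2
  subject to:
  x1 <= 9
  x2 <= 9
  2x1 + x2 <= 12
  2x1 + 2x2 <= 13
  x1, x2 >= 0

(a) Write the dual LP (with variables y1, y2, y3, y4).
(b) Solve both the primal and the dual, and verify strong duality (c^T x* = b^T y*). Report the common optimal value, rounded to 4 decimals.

The standard primal-dual pair for 'max c^T x s.t. A x <= b, x >= 0' is:
  Dual:  min b^T y  s.t.  A^T y >= c,  y >= 0.

So the dual LP is:
  minimize  9y1 + 9y2 + 12y3 + 13y4
  subject to:
    y1 + 2y3 + 2y4 >= 4
    y2 + y3 + 2y4 >= 3
    y1, y2, y3, y4 >= 0

Solving the primal: x* = (5.5, 1).
  primal value c^T x* = 25.
Solving the dual: y* = (0, 0, 1, 1).
  dual value b^T y* = 25.
Strong duality: c^T x* = b^T y*. Confirmed.

25


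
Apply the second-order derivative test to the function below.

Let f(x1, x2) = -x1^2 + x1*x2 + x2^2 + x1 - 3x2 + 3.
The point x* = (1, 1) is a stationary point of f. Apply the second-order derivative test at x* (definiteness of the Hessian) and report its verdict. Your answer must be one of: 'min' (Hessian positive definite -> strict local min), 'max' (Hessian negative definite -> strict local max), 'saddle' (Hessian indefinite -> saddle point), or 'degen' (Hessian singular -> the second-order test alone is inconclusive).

Compute the Hessian H = grad^2 f:
  H = [[-2, 1], [1, 2]]
Verify stationarity: grad f(x*) = H x* + g = (0, 0).
Eigenvalues of H: -2.2361, 2.2361.
Eigenvalues have mixed signs, so H is indefinite -> x* is a saddle point.

saddle


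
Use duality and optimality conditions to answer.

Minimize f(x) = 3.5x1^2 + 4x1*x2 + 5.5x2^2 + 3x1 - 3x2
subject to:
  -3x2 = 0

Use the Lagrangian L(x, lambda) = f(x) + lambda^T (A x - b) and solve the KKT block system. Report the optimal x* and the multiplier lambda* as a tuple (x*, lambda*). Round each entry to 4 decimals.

Form the Lagrangian:
  L(x, lambda) = (1/2) x^T Q x + c^T x + lambda^T (A x - b)
Stationarity (grad_x L = 0): Q x + c + A^T lambda = 0.
Primal feasibility: A x = b.

This gives the KKT block system:
  [ Q   A^T ] [ x     ]   [-c ]
  [ A    0  ] [ lambda ] = [ b ]

Solving the linear system:
  x*      = (-0.4286, 0)
  lambda* = (-1.5714)
  f(x*)   = -0.6429

x* = (-0.4286, 0), lambda* = (-1.5714)


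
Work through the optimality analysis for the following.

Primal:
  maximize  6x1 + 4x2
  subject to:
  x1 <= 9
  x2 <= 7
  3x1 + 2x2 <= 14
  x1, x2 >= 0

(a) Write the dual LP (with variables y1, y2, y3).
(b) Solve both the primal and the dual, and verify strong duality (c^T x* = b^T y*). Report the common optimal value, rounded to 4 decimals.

The standard primal-dual pair for 'max c^T x s.t. A x <= b, x >= 0' is:
  Dual:  min b^T y  s.t.  A^T y >= c,  y >= 0.

So the dual LP is:
  minimize  9y1 + 7y2 + 14y3
  subject to:
    y1 + 3y3 >= 6
    y2 + 2y3 >= 4
    y1, y2, y3 >= 0

Solving the primal: x* = (4.6667, 0).
  primal value c^T x* = 28.
Solving the dual: y* = (0, 0, 2).
  dual value b^T y* = 28.
Strong duality: c^T x* = b^T y*. Confirmed.

28


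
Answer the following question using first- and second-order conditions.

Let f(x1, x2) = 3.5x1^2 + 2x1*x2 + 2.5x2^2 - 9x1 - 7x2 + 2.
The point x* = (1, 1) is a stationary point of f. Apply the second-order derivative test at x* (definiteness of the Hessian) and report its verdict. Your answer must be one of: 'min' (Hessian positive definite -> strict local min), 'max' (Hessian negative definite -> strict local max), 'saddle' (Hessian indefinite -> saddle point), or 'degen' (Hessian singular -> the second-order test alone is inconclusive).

Compute the Hessian H = grad^2 f:
  H = [[7, 2], [2, 5]]
Verify stationarity: grad f(x*) = H x* + g = (0, 0).
Eigenvalues of H: 3.7639, 8.2361.
Both eigenvalues > 0, so H is positive definite -> x* is a strict local min.

min


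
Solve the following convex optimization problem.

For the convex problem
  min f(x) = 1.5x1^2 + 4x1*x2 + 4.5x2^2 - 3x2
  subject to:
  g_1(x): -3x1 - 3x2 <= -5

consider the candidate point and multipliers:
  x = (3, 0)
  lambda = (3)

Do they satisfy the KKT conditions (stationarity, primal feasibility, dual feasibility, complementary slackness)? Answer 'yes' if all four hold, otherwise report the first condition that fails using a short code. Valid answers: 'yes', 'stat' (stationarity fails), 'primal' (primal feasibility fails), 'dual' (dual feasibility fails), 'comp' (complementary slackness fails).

Gradient of f: grad f(x) = Q x + c = (9, 9)
Constraint values g_i(x) = a_i^T x - b_i:
  g_1((3, 0)) = -4
Stationarity residual: grad f(x) + sum_i lambda_i a_i = (0, 0)
  -> stationarity OK
Primal feasibility (all g_i <= 0): OK
Dual feasibility (all lambda_i >= 0): OK
Complementary slackness (lambda_i * g_i(x) = 0 for all i): FAILS

Verdict: the first failing condition is complementary_slackness -> comp.

comp


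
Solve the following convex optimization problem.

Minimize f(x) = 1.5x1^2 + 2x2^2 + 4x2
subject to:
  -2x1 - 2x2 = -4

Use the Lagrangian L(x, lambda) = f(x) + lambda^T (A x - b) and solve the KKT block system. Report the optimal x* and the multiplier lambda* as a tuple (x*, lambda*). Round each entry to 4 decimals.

Form the Lagrangian:
  L(x, lambda) = (1/2) x^T Q x + c^T x + lambda^T (A x - b)
Stationarity (grad_x L = 0): Q x + c + A^T lambda = 0.
Primal feasibility: A x = b.

This gives the KKT block system:
  [ Q   A^T ] [ x     ]   [-c ]
  [ A    0  ] [ lambda ] = [ b ]

Solving the linear system:
  x*      = (1.7143, 0.2857)
  lambda* = (2.5714)
  f(x*)   = 5.7143

x* = (1.7143, 0.2857), lambda* = (2.5714)


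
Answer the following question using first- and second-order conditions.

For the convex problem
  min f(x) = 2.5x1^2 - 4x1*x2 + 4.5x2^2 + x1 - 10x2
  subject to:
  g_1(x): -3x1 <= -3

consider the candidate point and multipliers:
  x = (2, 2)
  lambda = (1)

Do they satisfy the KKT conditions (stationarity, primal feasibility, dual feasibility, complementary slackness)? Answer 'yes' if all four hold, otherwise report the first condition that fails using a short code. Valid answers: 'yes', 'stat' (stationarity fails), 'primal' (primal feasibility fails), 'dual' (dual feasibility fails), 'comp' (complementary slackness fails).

Gradient of f: grad f(x) = Q x + c = (3, 0)
Constraint values g_i(x) = a_i^T x - b_i:
  g_1((2, 2)) = -3
Stationarity residual: grad f(x) + sum_i lambda_i a_i = (0, 0)
  -> stationarity OK
Primal feasibility (all g_i <= 0): OK
Dual feasibility (all lambda_i >= 0): OK
Complementary slackness (lambda_i * g_i(x) = 0 for all i): FAILS

Verdict: the first failing condition is complementary_slackness -> comp.

comp


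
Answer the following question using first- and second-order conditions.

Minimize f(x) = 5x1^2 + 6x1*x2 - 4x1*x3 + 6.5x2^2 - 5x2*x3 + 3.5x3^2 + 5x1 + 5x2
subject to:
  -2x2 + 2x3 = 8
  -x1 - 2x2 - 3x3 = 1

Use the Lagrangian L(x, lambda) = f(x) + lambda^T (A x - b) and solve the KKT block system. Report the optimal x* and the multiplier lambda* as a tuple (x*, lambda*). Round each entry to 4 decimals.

Form the Lagrangian:
  L(x, lambda) = (1/2) x^T Q x + c^T x + lambda^T (A x - b)
Stationarity (grad_x L = 0): Q x + c + A^T lambda = 0.
Primal feasibility: A x = b.

This gives the KKT block system:
  [ Q   A^T ] [ x     ]   [-c ]
  [ A    0  ] [ lambda ] = [ b ]

Solving the linear system:
  x*      = (1.4167, -2.8833, 1.1167)
  lambda* = (-12.1833, -2.6)
  f(x*)   = 46.3667

x* = (1.4167, -2.8833, 1.1167), lambda* = (-12.1833, -2.6)


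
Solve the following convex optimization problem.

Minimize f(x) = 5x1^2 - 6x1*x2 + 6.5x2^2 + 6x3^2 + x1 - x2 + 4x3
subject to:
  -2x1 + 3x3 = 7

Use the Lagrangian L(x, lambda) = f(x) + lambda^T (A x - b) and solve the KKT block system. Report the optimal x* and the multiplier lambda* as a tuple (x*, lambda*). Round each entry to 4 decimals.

Form the Lagrangian:
  L(x, lambda) = (1/2) x^T Q x + c^T x + lambda^T (A x - b)
Stationarity (grad_x L = 0): Q x + c + A^T lambda = 0.
Primal feasibility: A x = b.

This gives the KKT block system:
  [ Q   A^T ] [ x     ]   [-c ]
  [ A    0  ] [ lambda ] = [ b ]

Solving the linear system:
  x*      = (-1.7408, -0.7265, 1.1728)
  lambda* = (-6.0245)
  f(x*)   = 22.9241

x* = (-1.7408, -0.7265, 1.1728), lambda* = (-6.0245)


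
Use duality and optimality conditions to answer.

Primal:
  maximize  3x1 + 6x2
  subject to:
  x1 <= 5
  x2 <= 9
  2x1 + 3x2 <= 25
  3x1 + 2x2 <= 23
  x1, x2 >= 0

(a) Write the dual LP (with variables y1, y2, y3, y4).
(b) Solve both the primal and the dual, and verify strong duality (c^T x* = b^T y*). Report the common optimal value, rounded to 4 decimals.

The standard primal-dual pair for 'max c^T x s.t. A x <= b, x >= 0' is:
  Dual:  min b^T y  s.t.  A^T y >= c,  y >= 0.

So the dual LP is:
  minimize  5y1 + 9y2 + 25y3 + 23y4
  subject to:
    y1 + 2y3 + 3y4 >= 3
    y2 + 3y3 + 2y4 >= 6
    y1, y2, y3, y4 >= 0

Solving the primal: x* = (0, 8.3333).
  primal value c^T x* = 50.
Solving the dual: y* = (0, 0, 2, 0).
  dual value b^T y* = 50.
Strong duality: c^T x* = b^T y*. Confirmed.

50


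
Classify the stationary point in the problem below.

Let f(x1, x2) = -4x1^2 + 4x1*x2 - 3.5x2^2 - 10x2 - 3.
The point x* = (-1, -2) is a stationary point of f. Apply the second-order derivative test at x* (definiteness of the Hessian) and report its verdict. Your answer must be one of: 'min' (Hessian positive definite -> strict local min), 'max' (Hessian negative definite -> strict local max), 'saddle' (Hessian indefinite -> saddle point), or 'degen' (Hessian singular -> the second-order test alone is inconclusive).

Compute the Hessian H = grad^2 f:
  H = [[-8, 4], [4, -7]]
Verify stationarity: grad f(x*) = H x* + g = (0, 0).
Eigenvalues of H: -11.5311, -3.4689.
Both eigenvalues < 0, so H is negative definite -> x* is a strict local max.

max


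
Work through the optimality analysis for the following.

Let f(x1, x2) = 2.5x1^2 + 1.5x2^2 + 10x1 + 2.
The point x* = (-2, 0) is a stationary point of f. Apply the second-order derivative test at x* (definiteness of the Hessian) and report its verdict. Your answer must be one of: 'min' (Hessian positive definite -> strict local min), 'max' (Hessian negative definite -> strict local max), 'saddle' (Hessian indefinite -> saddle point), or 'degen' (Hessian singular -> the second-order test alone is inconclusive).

Compute the Hessian H = grad^2 f:
  H = [[5, 0], [0, 3]]
Verify stationarity: grad f(x*) = H x* + g = (0, 0).
Eigenvalues of H: 3, 5.
Both eigenvalues > 0, so H is positive definite -> x* is a strict local min.

min


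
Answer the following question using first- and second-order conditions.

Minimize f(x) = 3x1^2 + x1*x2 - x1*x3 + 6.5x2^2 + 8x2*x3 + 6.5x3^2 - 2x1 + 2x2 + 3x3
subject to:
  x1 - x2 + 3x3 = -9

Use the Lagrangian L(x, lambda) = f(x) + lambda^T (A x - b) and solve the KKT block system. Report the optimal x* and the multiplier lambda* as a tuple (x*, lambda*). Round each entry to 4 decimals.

Form the Lagrangian:
  L(x, lambda) = (1/2) x^T Q x + c^T x + lambda^T (A x - b)
Stationarity (grad_x L = 0): Q x + c + A^T lambda = 0.
Primal feasibility: A x = b.

This gives the KKT block system:
  [ Q   A^T ] [ x     ]   [-c ]
  [ A    0  ] [ lambda ] = [ b ]

Solving the linear system:
  x*      = (-0.9424, 1.555, -2.1675)
  lambda* = (3.9319)
  f(x*)   = 16.9398

x* = (-0.9424, 1.555, -2.1675), lambda* = (3.9319)


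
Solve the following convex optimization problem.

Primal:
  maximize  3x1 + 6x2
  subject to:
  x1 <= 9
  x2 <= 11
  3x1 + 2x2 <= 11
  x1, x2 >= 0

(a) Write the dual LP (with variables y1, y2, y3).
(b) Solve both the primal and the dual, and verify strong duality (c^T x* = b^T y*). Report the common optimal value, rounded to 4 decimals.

The standard primal-dual pair for 'max c^T x s.t. A x <= b, x >= 0' is:
  Dual:  min b^T y  s.t.  A^T y >= c,  y >= 0.

So the dual LP is:
  minimize  9y1 + 11y2 + 11y3
  subject to:
    y1 + 3y3 >= 3
    y2 + 2y3 >= 6
    y1, y2, y3 >= 0

Solving the primal: x* = (0, 5.5).
  primal value c^T x* = 33.
Solving the dual: y* = (0, 0, 3).
  dual value b^T y* = 33.
Strong duality: c^T x* = b^T y*. Confirmed.

33


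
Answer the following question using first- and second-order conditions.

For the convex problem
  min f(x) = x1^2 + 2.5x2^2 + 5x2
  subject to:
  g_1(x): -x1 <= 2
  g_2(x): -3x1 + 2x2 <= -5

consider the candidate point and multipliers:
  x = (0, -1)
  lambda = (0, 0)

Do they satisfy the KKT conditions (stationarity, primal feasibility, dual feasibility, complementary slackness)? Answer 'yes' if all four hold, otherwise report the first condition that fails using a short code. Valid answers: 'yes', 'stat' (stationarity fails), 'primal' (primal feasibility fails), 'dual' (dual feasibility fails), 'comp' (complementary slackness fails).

Gradient of f: grad f(x) = Q x + c = (0, 0)
Constraint values g_i(x) = a_i^T x - b_i:
  g_1((0, -1)) = -2
  g_2((0, -1)) = 3
Stationarity residual: grad f(x) + sum_i lambda_i a_i = (0, 0)
  -> stationarity OK
Primal feasibility (all g_i <= 0): FAILS
Dual feasibility (all lambda_i >= 0): OK
Complementary slackness (lambda_i * g_i(x) = 0 for all i): OK

Verdict: the first failing condition is primal_feasibility -> primal.

primal
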